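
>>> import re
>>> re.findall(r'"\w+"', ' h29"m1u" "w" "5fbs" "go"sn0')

`findall` yields the raw match text (4 of them) because the pattern has no groups.

['"m1u"', '"w"', '"5fbs"', '"go"']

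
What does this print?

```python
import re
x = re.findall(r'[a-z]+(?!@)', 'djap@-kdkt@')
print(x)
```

Because the assertion is negative and zero-width, positions next to the forbidden text are skipped.
Matches: at [0:3] → 'dja'; at [6:9] → 'kdk'.
With no groups in the pattern, `findall` gives back each whole match — 2 here.

['dja', 'kdk']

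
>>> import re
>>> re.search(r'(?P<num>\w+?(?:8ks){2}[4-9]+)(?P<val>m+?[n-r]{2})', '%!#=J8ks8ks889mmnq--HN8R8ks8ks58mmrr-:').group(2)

'mmnq'

The match spans [4:18] → 'J8ks8ks889mmnq'.
Captured: group 1 = 'J8ks8ks889', group 2 = 'mmnq'.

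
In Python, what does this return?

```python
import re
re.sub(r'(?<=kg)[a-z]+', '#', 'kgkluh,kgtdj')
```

Lookahead/lookbehind check context without consuming it, so the matched span excludes the asserted characters.
`sub` substitutes '#' at each match site.

'kg#,kg#'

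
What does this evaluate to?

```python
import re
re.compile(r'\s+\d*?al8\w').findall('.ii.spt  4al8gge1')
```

['  4al8g']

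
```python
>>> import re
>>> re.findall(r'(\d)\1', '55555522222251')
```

['5', '5', '5', '2', '2', '2']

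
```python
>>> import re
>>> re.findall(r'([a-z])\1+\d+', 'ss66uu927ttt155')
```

['s', 'u', 't']

`\1` is not a pattern — it's the concrete string captured by group 1, re-applied verbatim.
Walking the string: at [0:4] match 'ss66', group 1 = 's'; at [4:9] match 'uu927', group 1 = 'u'; at [9:15] match 'ttt155', group 1 = 't'.
`findall` collects group 1 from each match (3 total).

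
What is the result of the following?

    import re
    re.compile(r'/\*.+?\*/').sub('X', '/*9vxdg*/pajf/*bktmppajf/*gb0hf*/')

'XpajfX'

A non-greedy quantifier consumes as few characters as it can — just enough that the remainder of the pattern still matches from where it stops; whatever follows it matches normally.
Matches: at [0:9] → '/*9vxdg*/'; at [13:33] → '/*bktmppajf/*gb0hf*/'.
`sub` substitutes 'X' at each match site.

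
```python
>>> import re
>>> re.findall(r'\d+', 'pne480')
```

This matches one or more of a digit.
Walking the string: at [3:6] → '480'.
With no groups in the pattern, `findall` gives back each whole match — 1 here.

['480']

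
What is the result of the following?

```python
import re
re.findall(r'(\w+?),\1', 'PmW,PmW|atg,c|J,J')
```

['PmW', 'J']

After group 1 captures some text, `\1` only succeeds where that same text appears again.
Scanning left to right: at [0:7] match 'PmW,PmW', group 1 = 'PmW'; at [14:17] match 'J,J', group 1 = 'J'.
With a single group, `findall` returns only what that group captured — 2 items.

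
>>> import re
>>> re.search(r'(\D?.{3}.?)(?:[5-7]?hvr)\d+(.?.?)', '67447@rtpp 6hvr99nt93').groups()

This matches optionally a non-digit, then exactly 3 of any character, then optionally any character (captured); then optionally a character in [5-7], then the literal 'hvr' (non-capturing group); then one or more of a digit; then optionally any character, then optionally any character (captured).
`re.search` tries every starting position until one works.
The match spans [6:19] → 'rtpp 6hvr99nt'.
Captured: group 1 = 'rtpp ', group 2 = 'nt'.

('rtpp ', 'nt')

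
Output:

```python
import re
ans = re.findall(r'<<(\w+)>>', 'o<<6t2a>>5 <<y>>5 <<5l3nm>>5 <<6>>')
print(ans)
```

['6t2a', 'y', '5l3nm', '6']

Walking the string: at [1:9] match '<<6t2a>>', group 1 = '6t2a'; at [11:16] match '<<y>>', group 1 = 'y'; at [18:27] match '<<5l3nm>>', group 1 = '5l3nm'; at [29:34] match '<<6>>', group 1 = '6'.
Because there's exactly one group, `findall` drops the full match and keeps group 1 from each hit.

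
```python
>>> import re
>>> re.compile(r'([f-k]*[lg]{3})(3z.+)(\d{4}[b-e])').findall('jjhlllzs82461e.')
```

[]

This matches zero or more of a character in [f-k], then exactly 3 of one of [lg] (captured); then the literal '3z', then one or more of any character (captured); then exactly 4 of a digit, then a character in [b-e] (captured).
3 groups means each result is a tuple of 3 captured strings — 0 here.
Nothing in the string satisfies the pattern, so the list is empty.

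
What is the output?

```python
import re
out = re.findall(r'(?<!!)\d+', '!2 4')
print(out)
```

['4']

`(?!…)`/`(?<!…)` only lets a position through if the neighbouring text does NOT match; no characters are consumed.
Matches: at [3:4] → '4'.
Since nothing is captured, `findall` lists the 1 matched substring directly.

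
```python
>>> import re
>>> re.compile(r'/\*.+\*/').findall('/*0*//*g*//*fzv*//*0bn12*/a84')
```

['/*0*//*g*//*fzv*//*0bn12*/']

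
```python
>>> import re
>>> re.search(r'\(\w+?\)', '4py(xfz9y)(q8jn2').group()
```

The match spans [3:10] → '(xfz9y)'.

'(xfz9y)'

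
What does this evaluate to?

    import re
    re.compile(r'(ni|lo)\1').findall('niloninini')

A backreference is literal: `\1` must see the identical characters the first group matched.
Walking the string: at [4:8] match 'nini', group 1 = 'ni'.
One capturing group, so `findall` returns just the captured substring from the one match — 1 in all.

['ni']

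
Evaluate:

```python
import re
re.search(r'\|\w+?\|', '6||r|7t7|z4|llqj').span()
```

(2, 5)

`search` walks the string left to right and returns the first match it finds.
The match spans [2:5] → '|r|'.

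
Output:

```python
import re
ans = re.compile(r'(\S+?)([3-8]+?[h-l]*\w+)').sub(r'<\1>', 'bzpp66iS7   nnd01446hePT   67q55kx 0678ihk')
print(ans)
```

<bzpp>   <nnd01>   <6> <0>

Pattern: one or more of a non-whitespace character (lazy) (captured); then one or more of a character in [3-8] (lazy), then zero or more of a character in [h-l], then one or more of a word character (captured).
With the lazy modifier that quantifier settles for the fewest repetitions that let the rest of the pattern succeed (the atoms after it are unaffected and can still be greedy).
Matches: at [0:9] → 'bzpp66iS7'; at [12:24] → 'nnd01446hePT'; at [27:34] → '67q55kx'; at [35:42] → '0678ihk'.
The replacement refers to a captured group, so each match is rewritten using its own captured text.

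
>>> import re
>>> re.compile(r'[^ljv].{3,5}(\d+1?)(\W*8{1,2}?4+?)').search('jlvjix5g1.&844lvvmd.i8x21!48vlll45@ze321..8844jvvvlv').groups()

This matches any character except [ljv], then 3 to 5 of any character; then one or more of a digit, then optionally the literal '1' (captured); then zero or more of a non-word character, then 1 to 2 of the literal '8' (lazy), then one or more of a literal '4' (lazy) (captured).
Because the quantifier is non-greedy, it stops expanding at the earliest point where the rest of the pattern can succeed.
`search` walks the string left to right and returns the first match it finds.
The match spans [4:13] → 'ix5g1.&84'.
Captured: group 1 = '1', group 2 = '.&84'.

('1', '.&84')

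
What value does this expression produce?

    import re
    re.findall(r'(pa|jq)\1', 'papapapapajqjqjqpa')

['pa', 'pa', 'jq']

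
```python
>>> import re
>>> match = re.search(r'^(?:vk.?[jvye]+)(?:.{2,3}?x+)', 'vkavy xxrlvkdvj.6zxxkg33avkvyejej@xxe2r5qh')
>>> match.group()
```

The pattern matches anchored at the start of the string; then the literal 'vk', then optionally any character, then one or more of one of [jvye] (non-capturing group); then 2 to 3 of any character (lazy), then one or more of a literal 'x' (non-capturing group).
Unlike `match`, `search` isn't anchored — it looks for the pattern anywhere in the string.
The match spans [0:8] → 'vkavy xx'.

'vkavy xx'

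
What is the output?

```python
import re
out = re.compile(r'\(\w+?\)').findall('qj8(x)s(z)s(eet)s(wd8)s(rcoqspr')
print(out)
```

Walking the string: at [3:6] → '(x)'; at [7:10] → '(z)'; at [11:16] → '(eet)'; at [17:22] → '(wd8)'.
With no groups in the pattern, `findall` gives back each whole match — 4 here.

['(x)', '(z)', '(eet)', '(wd8)']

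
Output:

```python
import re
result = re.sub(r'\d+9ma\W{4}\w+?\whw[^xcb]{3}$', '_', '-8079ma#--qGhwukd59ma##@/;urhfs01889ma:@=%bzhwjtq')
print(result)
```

Pattern: one or more of a digit, then the literal '9ma', then exactly 4 of a non-word character; then one or more of a word character (lazy); then a word character, then the literal 'hw', then exactly 3 of any character except [xcb]; then anchored at the end.
Matches: at [31:49] → '01889ma:@=%bzhwjtq'.
`sub` substitutes '_' at each match site.

-8079ma#--qGhwukd59ma##@/;urhfs_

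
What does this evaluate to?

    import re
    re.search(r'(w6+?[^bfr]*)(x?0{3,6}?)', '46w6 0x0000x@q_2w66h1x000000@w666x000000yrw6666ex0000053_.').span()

(2, 40)

Pattern: a literal 'w', then one or more of the literal '6' (lazy), then zero or more of any character except [bfr] (captured); then optionally the literal 'x', then 3 to 6 of the literal '0' (lazy) (captured).
`search` walks the string left to right and returns the first match it finds.
The match spans [2:40] → 'w6 0x0000x@q_2w66h1x000000@w666x000000'.
Captured: group 1 = 'w6 0x0000x@q_2w66h1x000000@w666x000', group 2 = '000'.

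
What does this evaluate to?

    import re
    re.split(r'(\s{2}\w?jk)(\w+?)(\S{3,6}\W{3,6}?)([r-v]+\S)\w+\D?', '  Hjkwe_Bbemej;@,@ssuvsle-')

The pattern matches exactly 2 of whitespace, then optionally a word character, then the literal 'jk' (captured); then one or more of a word character (lazy) (captured); then 3 to 6 of a non-whitespace character, then 3 to 6 of a non-word character (lazy) (captured); then one or more of a character in [r-v], then a non-whitespace character (captured); then one or more of a word character, then optionally a non-digit.
Matches to split on: at [0:26] → '  Hjkwe_Bbemej;@,@ssuvsle-'.
The group in the pattern means `split` returns the separators' captures alongside the pieces.

['', '  Hjk', 'we_', 'Bbemej;@,@', 'ssuvsl', '']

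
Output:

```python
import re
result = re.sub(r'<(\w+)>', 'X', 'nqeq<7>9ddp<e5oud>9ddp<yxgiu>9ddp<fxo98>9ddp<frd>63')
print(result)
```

Matches: at [4:7] → '<7>'; at [11:18] → '<e5oud>'; at [22:29] → '<yxgiu>'; at [33:40] → '<fxo98>'; at [44:49] → '<frd>'.
Each match is replaced by 'X'.

nqeqX9ddpX9ddpX9ddpX9ddpX63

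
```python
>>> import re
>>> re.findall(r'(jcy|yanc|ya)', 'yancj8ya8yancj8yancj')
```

['yanc', 'ya', 'yanc', 'yanc']

Branches in `(...|...)` are attempted left-to-right; the first branch that allows the whole pattern to succeed is taken.
With a single group, `findall` returns only what that group captured — 4 items.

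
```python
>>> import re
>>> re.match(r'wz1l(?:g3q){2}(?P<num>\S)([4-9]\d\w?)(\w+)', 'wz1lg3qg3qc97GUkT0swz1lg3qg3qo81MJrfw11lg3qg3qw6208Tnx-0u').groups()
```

Pattern: the literal 'wz', then the literal '1l', then the literal 'g3q' repeated 2 times; then a non-whitespace character (captured as 'num'); then a character in [4-9], then a digit, then optionally a word character (captured); then one or more of a word character (captured).
`match` is anchored at position 0; if the pattern doesn't fit there, it returns None.
The match spans [0:54] → 'wz1lg3qg3qc97GUkT0swz1lg3qg3qo81MJrfw11lg3qg3qw6208Tnx'.
Captured: group 1 = 'c', group 2 = '97G', group 3 = 'UkT0swz1lg3qg3qo81MJrfw11lg3qg3qw6208Tnx'.

('c', '97G', 'UkT0swz1lg3qg3qo81MJrfw11lg3qg3qw6208Tnx')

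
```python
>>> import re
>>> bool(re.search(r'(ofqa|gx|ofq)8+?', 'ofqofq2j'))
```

False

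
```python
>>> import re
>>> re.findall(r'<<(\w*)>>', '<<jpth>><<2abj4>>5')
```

['jpth', '2abj4']

`findall` collects group 1 from each match (2 total).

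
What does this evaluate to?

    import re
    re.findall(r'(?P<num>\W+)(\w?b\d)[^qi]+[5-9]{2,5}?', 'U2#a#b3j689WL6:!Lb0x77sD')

[('#', 'b3')]

This matches one or more of a non-word character (captured as 'num'); then optionally a word character, then a literal 'b', then a digit (captured); then one or more of any character except [qi], then 2 to 5 of a character in [5-9] (lazy).
Multiple groups make `findall` return tuples — one 2-tuple for the one match.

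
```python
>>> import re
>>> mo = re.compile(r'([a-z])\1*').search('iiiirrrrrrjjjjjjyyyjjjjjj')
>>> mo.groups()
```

('i',)

The match spans [0:4] → 'iiii'.
Captured: group 1 = 'i'.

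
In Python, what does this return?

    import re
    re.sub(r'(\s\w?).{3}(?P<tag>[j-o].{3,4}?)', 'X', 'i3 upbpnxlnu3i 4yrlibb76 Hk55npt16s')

A non-greedy quantifier consumes as few characters as it can — just enough that the remainder of the pattern still matches from where it stops; whatever follows it matches normally.
Every occurrence is swapped for 'X'.

'i3Xu3iX76X6s'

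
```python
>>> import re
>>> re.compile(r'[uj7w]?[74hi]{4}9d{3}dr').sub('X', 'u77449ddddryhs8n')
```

Pattern: optionally one of [uj7w], then exactly 4 of one of [74hi]; then the literal '9', then exactly 3 of a literal 'd', then the literal 'dr'.
Every occurrence is swapped for 'X'.

'Xyhs8n'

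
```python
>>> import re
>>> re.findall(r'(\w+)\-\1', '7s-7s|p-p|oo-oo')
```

['7s', 'p', 'oo']

A backreference is literal: `\1` must see the identical characters the first group matched.
Matches: at [0:5] match '7s-7s', group 1 = '7s'; at [6:9] match 'p-p', group 1 = 'p'; at [10:15] match 'oo-oo', group 1 = 'oo'.
With a single group, `findall` returns only what that group captured — 3 items.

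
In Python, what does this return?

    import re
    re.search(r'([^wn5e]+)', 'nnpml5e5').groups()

('pml',)

The match spans [2:5] → 'pml'.
Captured: group 1 = 'pml'.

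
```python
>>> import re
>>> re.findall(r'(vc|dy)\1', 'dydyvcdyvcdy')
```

['dy']

The backreference `\1` re-matches whatever the first group consumed, character for character.
Scanning left to right: at [0:4] match 'dydy', group 1 = 'dy'.
One capturing group, so `findall` returns just the captured substring from the one match — 1 in all.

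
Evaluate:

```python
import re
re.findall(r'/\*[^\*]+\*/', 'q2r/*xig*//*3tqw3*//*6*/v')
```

['/*xig*/', '/*3tqw3*/', '/*6*/']

Walking the string: at [3:10] → '/*xig*/'; at [10:19] → '/*3tqw3*/'; at [19:24] → '/*6*/'.
`findall` yields the raw match text (3 of them) because the pattern has no groups.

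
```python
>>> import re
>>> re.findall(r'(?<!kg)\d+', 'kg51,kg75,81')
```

The negative lookaround is zero-width — it rules out positions where the adjacent text would match, without consuming anything.
Scanning left to right: at [3:4] → '1'; at [8:9] → '5'; at [10:12] → '81'.
With no groups in the pattern, `findall` gives back each whole match — 3 here.

['1', '5', '81']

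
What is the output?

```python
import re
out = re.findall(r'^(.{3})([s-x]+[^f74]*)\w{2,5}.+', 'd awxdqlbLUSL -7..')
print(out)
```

The pattern matches anchored at the start of the string; then exactly 3 of any character (captured); then one or more of a character in [s-x], then zero or more of any character except [f74] (captured); then 2 to 5 of a word character, then one or more of any character.
Matches: at [0:18] match 'd awxdqlbLUSL -7..', groups = ('d a', 'wxdqlbLU').
Multiple groups make `findall` return tuples — one 2-tuple for the one match.

[('d a', 'wxdqlbLU')]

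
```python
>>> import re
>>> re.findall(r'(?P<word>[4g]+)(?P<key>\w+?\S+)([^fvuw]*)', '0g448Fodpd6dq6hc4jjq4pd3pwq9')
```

Pattern: one or more of one of [4g] (captured as 'word'); then one or more of a word character (lazy), then one or more of a non-whitespace character (captured as 'key'); then zero or more of any character except [fvuw] (captured).
`findall` packs the 3 group values into a tuple for every match.

[('g44', '8Fodpd6dq6hc4jjq4pd3pwq9', '')]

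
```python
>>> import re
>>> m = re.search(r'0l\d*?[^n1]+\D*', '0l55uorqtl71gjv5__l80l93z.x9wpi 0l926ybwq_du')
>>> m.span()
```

(0, 11)

The match spans [0:11] → '0l55uorqtl7'.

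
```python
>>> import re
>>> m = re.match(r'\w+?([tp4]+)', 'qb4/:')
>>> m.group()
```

'qb4'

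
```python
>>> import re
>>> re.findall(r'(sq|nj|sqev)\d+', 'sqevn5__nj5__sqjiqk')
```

['nj']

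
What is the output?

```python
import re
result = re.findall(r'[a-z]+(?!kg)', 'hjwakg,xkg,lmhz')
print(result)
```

The negative lookahead/lookbehind blocks any match where the forbidden context is present.
With no groups in the pattern, `findall` gives back each whole match — 3 here.

['hjwakg', 'xkg', 'lmhz']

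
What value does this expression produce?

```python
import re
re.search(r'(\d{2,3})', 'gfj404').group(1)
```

'404'

The match spans [3:6] → '404'.
Captured: group 1 = '404'.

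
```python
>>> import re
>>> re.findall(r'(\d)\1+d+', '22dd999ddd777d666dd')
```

['2', '9', '7', '6']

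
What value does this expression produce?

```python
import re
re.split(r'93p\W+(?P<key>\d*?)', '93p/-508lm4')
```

Pattern: the literal '93p', then one or more of a non-word character; then zero or more of a digit (lazy) (captured as 'key').
The `?` after the quantifier makes it lazy — it takes as little as possible before letting the rest of the pattern try.
Matches to split on: at [0:5] → '93p/-'.
With a capturing group present, the delimiter's captured portion is kept in the result list.

['', '', '508lm4']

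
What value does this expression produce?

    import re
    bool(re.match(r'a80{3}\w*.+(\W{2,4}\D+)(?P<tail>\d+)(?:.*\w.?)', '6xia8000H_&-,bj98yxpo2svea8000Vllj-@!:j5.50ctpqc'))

This matches the literal 'a8', then exactly 3 of a literal '0', then zero or more of a word character; then one or more of any character; then 2 to 4 of a non-word character, then one or more of a non-digit (captured); then one or more of a digit (captured as 'tail'); then zero or more of any character, then a word character, then optionally any character (non-capturing group).
`match` is anchored at position 0; if the pattern doesn't fit there, it returns None.
Here position 0 doesn't satisfy it, so the call returns None, and `bool(None)` is False.

False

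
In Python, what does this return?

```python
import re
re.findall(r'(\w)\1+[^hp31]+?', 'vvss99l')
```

['v', '9']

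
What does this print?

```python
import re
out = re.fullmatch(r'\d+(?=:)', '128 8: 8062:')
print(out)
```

None

`re.fullmatch` is like wrapping the pattern in `^…$` (in single-line mode).
Here the pattern can't cover the whole string, so the call returns None.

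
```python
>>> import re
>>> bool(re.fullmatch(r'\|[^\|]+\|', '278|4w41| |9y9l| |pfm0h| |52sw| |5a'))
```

`re.fullmatch` is like wrapping the pattern in `^…$` (in single-line mode).
Here there's no way to consume every character, so the call returns None, and `bool(None)` is False.

False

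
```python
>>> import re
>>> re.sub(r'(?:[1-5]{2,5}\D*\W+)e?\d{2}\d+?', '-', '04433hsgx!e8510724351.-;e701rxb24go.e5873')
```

'0-07-rxb-3'

Pattern: 2 to 5 of a character in [1-5], then zero or more of a non-digit, then one or more of a non-word character (non-capturing group); then optionally the literal 'e', then exactly 2 of a digit, then one or more of a digit (lazy).
A non-greedy quantifier consumes as few characters as it can — just enough that the remainder of the pattern still matches from where it stops; whatever follows it matches normally.
Matches: at [1:14] → '4433hsgx!e851'; at [16:28] → '24351.-;e701'; at [31:40] → '24go.e587'.
Every occurrence is swapped for '-'.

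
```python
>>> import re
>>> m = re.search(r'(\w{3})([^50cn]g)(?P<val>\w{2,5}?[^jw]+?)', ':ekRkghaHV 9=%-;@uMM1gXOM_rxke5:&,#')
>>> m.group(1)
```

'ekR'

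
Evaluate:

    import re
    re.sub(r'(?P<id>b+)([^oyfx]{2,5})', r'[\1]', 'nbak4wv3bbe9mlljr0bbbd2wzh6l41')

'n[b]3[bb]jr0[bbb]6l41'

The replacement refers to a captured group, so each match is rewritten using its own captured text.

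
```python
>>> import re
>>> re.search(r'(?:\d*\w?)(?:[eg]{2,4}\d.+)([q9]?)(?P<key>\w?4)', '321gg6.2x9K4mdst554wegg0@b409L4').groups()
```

('', '4')

This matches zero or more of a digit, then optionally a word character (non-capturing group); then 2 to 4 of one of [eg], then a digit, then one or more of any character (non-capturing group); then optionally one of [q9] (captured); then optionally a word character, then a literal '4' (captured as 'key').
`search` walks the string left to right and returns the first match it finds.
The match spans [0:31] → '321gg6.2x9K4mdst554wegg0@b409L4'.
Captured: group 1 = '', group 2 = '4'.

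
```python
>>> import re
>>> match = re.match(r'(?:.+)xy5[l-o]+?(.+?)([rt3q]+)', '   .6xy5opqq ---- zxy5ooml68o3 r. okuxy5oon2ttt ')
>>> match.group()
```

'   .6xy5opqq ---- zxy5ooml68o3 r. okuxy5oon2ttt'

Pattern: one or more of any character (non-capturing group); then the literal 'xy5', then one or more of a character in [l-o] (lazy); then one or more of any character (lazy) (captured); then one or more of one of [rt3q] (captured).
`match` is anchored at position 0; if the pattern doesn't fit there, it returns None.
The match spans [0:47] → '   .6xy5opqq ---- zxy5ooml68o3 r. okuxy5oon2ttt'.
Captured: group 1 = 'on2', group 2 = 'ttt'.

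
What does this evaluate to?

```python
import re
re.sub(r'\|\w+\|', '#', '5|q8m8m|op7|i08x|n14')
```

Matches: at [1:8] → '|q8m8m|'; at [11:17] → '|i08x|'.
Each match is replaced by '#'.

'5#op7#n14'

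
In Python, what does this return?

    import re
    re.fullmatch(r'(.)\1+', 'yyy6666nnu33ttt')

After group 1 captures some text, `\1` only succeeds where that same text appears again.
`fullmatch` succeeds only if the pattern covers the string from start to end.
Here there's no way to consume every character, so the call returns None.

None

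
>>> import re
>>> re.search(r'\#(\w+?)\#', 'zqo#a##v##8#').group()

'#a#'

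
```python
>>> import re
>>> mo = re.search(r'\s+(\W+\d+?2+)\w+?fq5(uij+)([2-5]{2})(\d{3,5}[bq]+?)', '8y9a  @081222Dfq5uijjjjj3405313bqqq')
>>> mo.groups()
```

('@081222', 'uijjjjj', '34', '05313b')

This matches one or more of whitespace; then one or more of a non-word character, then one or more of a digit (lazy), then one or more of the literal '2' (captured); then one or more of a word character (lazy), then the literal 'fq5'; then the literal 'ui', then one or more of a literal 'j' (captured); then exactly 2 of a character in [2-5] (captured); then 3 to 5 of a digit, then one or more of one of [bq] (lazy) (captured).
A `+?`/`*?`/`{m,n}?` starts at its minimum and grows only as far as needed for what follows to match.
`re.search` tries every starting position until one works.
The match spans [4:32] → '  @081222Dfq5uijjjjj3405313b'.
Captured: group 1 = '@081222', group 2 = 'uijjjjj', group 3 = '34', group 4 = '05313b'.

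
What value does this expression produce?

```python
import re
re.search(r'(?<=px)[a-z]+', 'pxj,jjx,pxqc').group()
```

'j'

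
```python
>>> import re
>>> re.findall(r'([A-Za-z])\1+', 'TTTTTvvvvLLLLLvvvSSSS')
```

['T', 'v', 'L', 'v', 'S']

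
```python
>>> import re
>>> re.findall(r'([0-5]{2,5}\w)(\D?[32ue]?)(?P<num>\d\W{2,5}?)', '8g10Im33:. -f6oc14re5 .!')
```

With the lazy modifier that quantifier settles for the fewest repetitions that let the rest of the pattern succeed (the atoms after it are unaffected and can still be greedy).
Multiple groups make `findall` return tuples — one 3-tuple for each match.

[('10I', 'm3', '3:.'), ('14r', 'e', '5 .')]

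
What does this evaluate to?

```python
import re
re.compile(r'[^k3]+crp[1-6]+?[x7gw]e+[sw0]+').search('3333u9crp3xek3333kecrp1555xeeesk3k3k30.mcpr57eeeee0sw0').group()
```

'ecrp1555xeees'

Pattern: one or more of any character except [k3], then the literal 'crp', then one or more of a character in [1-6] (lazy); then one of [x7gw], then one or more of the literal 'e', then one or more of one of [sw0].
The match spans [18:31] → 'ecrp1555xeees'.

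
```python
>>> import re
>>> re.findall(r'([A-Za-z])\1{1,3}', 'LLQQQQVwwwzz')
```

['L', 'Q', 'w', 'z']

A backreference is literal: `\1` must see the identical characters the first group matched.
Walking the string: at [0:2] match 'LL', group 1 = 'L'; at [2:6] match 'QQQQ', group 1 = 'Q'; at [7:10] match 'www', group 1 = 'w'; at [10:12] match 'zz', group 1 = 'z'.
With a single group, `findall` returns only what that group captured — 4 items.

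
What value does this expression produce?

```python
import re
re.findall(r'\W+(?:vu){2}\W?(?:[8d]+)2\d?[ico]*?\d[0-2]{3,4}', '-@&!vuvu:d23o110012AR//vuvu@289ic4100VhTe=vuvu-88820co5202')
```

['-@&!vuvu:d23o11001', '=vuvu-88820co5202']

Pattern: one or more of a non-word character, then the literal 'vu' repeated 2 times, then optionally a non-word character; then one or more of one of [8d] (non-capturing group); then the literal '2', then optionally a digit, then zero or more of one of [ico] (lazy); then a digit, then 3 to 4 of a character in [0-2].
Scanning left to right: at [0:18] → '-@&!vuvu:d23o11001'; at [41:58] → '=vuvu-88820co5202'.
Since nothing is captured, `findall` lists the 2 matched substrings directly.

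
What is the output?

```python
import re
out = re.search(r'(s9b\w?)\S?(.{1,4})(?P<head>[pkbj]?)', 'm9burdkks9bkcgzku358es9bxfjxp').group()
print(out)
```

s9bkcgzku

Pattern: the literal 's', then the literal '9b', then optionally a word character (captured); then optionally a non-whitespace character; then 1 to 4 of any character (captured); then optionally one of [pkbj] (captured as 'head').
The match spans [8:17] → 's9bkcgzku'.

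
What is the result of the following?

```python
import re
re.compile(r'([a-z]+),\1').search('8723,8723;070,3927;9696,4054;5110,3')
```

None

The backreference `\1` re-matches whatever the first group consumed, character for character.
`re.search` scans for the first position where the pattern succeeds.
Here the pattern never matches, so the call returns None.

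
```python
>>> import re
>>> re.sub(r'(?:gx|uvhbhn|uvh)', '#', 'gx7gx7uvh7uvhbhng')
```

'#7#7#7#g'

Branches in `(...|...)` are attempted left-to-right; the first branch that allows the whole pattern to succeed is taken.
Matches: at [0:2] → 'gx'; at [3:5] → 'gx'; at [6:9] → 'uvh'; at [10:16] → 'uvhbhn'.
Every occurrence is swapped for '#'.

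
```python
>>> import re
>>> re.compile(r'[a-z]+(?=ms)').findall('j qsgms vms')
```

['qsg', 'v']

Lookahead/lookbehind check context without consuming it, so the matched span excludes the asserted characters.
Scanning left to right: at [2:5] → 'qsg'; at [8:9] → 'v'.
`findall` yields the raw match text (2 of them) because the pattern has no groups.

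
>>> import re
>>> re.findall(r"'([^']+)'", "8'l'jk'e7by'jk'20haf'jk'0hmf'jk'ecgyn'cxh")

Scanning left to right: at [1:4] match "'l'", group 1 = 'l'; at [6:12] match "'e7by'", group 1 = 'e7by'; at [14:21] match "'20haf'", group 1 = '20haf'; at [23:29] match "'0hmf'", group 1 = '0hmf'; at [31:38] match "'ecgyn'", group 1 = 'ecgyn'.
`findall` collects group 1 from each match (5 total).

['l', 'e7by', '20haf', '0hmf', 'ecgyn']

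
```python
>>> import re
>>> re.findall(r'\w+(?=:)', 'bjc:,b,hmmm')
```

['bjc']

The lookaround is zero-width — it requires the adjacent text to match without consuming it, so the asserted text isn't part of the match.
Matches: at [0:3] → 'bjc'.
With no groups in the pattern, `findall` gives back each whole match — 1 here.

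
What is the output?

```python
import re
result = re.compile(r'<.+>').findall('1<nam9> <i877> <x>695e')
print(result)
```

['<nam9> <i877> <x>']

Matches: at [1:18] → '<nam9> <i877> <x>'.
`findall` yields the raw match text (1 of them) because the pattern has no groups.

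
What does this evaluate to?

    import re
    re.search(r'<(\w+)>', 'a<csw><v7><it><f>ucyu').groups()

('csw',)

`re.search` scans for the first position where the pattern succeeds.
The match spans [1:6] → '<csw>'.
Captured: group 1 = 'csw'.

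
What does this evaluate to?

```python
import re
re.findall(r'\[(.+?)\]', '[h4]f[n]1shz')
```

Lazy quantifiers expand one character at a time until the remainder of the pattern can match.
Scanning left to right: at [0:4] match '[h4]', group 1 = 'h4'; at [5:8] match '[n]', group 1 = 'n'.
One capturing group, so `findall` returns just the captured substring from each match — 2 in all.

['h4', 'n']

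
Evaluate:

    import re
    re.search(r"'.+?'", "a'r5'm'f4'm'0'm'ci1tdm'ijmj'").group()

"'r5'"

The match spans [1:5] → "'r5'".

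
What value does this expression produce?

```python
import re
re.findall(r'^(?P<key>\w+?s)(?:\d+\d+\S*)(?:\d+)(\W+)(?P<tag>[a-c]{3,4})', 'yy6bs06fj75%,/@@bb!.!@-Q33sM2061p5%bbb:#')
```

Pattern: anchored at the start of the string; then one or more of a word character (lazy), then a literal 's' (captured as 'key'); then one or more of a digit, then one or more of a digit, then zero or more of a non-whitespace character (non-capturing group); then one or more of a digit (non-capturing group); then one or more of a non-word character (captured); then 3 to 4 of a character in [a-c] (captured as 'tag').
Scanning left to right: at [0:38] match 'yy6bs06fj75%,/@@bb!.!@-Q33sM2061p5%bbb', groups = ('yy6bs', '%', 'bbb').
Multiple groups make `findall` return tuples — one 3-tuple for the one match.

[('yy6bs', '%', 'bbb')]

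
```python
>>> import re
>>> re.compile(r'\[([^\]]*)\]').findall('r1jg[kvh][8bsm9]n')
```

Walking the string: at [4:9] match '[kvh]', group 1 = 'kvh'; at [9:16] match '[8bsm9]', group 1 = '8bsm9'.
`findall` collects group 1 from each match (2 total).

['kvh', '8bsm9']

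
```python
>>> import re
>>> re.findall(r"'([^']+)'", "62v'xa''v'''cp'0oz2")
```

['xa', 'v', 'cp']

Scanning left to right: at [3:7] match "'xa'", group 1 = 'xa'; at [7:10] match "'v'", group 1 = 'v'; at [11:15] match "'cp'", group 1 = 'cp'.
Because there's exactly one group, `findall` drops the full match and keeps group 1 from each hit.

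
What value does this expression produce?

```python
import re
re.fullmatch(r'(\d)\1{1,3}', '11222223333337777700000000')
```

None

After group 1 captures some text, `\1` only succeeds where that same text appears again.
`fullmatch` succeeds only if the pattern covers the string from start to end.
Here the string isn't matched end-to-end, so the call returns None.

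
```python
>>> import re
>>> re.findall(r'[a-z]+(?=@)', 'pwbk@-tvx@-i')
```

['pwbk', 'tvx']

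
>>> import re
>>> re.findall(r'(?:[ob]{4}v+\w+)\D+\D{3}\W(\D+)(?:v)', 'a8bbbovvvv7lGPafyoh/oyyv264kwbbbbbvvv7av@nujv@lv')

['oyy', 'l']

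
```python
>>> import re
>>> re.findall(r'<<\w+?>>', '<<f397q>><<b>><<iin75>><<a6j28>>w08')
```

`findall` yields the raw match text (4 of them) because the pattern has no groups.

['<<f397q>>', '<<b>>', '<<iin75>>', '<<a6j28>>']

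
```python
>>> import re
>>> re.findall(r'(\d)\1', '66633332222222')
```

['6', '3', '3', '2', '2', '2']

The backreference `\1` re-matches whatever the first group consumed, character for character.
Matches: at [0:2] match '66', group 1 = '6'; at [3:5] match '33', group 1 = '3'; at [5:7] match '33', group 1 = '3'; at [7:9] match '22', group 1 = '2'; at [9:11] match '22', group 1 = '2'; ….
One capturing group, so `findall` returns just the captured substring from each match — 6 in all.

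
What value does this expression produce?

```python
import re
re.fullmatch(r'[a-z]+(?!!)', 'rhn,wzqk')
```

The negative lookaround is zero-width — it rules out positions where the adjacent text would match, without consuming anything.
`re.fullmatch` is like wrapping the pattern in `^…$` (in single-line mode).
Here the pattern can't cover the whole string, so the call returns None.

None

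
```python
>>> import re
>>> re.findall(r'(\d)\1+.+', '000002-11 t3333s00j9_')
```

`\1` is not a pattern — it's the concrete string captured by group 1, re-applied verbatim.
Matches: at [0:21] match '000002-11 t3333s00j9_', group 1 = '0'.
`findall` collects group 1 from the one match (1 total).

['0']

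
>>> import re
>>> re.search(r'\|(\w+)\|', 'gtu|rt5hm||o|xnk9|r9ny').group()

`search` walks the string left to right and returns the first match it finds.
The match spans [3:10] → '|rt5hm|'.
Captured: group 1 = 'rt5hm'.

'|rt5hm|'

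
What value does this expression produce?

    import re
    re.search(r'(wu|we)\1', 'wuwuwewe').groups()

The match spans [0:4] → 'wuwu'.
Captured: group 1 = 'wu'.

('wu',)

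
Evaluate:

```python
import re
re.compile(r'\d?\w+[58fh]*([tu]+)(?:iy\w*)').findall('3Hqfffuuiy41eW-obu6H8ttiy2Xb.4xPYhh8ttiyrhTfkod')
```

The pattern matches optionally a digit, then one or more of a word character; then zero or more of one of [58fh]; then one or more of one of [tu] (captured); then the literal 'iy', then zero or more of a word character (non-capturing group).
Because there's exactly one group, `findall` drops the full match and keeps group 1 from each hit.

['u', 't', 't']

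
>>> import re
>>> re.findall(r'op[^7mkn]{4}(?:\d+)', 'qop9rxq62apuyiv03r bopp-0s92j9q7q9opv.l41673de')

With no groups in the pattern, `findall` gives back each whole match — 3 here.

['op9rxq62', 'opp-0s92', 'opv.l41673']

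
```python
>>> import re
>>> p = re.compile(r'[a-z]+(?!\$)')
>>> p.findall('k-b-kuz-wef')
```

['k', 'b', 'kuz', 'wef']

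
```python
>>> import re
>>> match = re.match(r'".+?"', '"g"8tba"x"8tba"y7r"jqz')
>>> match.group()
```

`re.match` won't scan ahead — the pattern has to work from the very first character.
The match spans [0:3] → '"g"'.

'"g"'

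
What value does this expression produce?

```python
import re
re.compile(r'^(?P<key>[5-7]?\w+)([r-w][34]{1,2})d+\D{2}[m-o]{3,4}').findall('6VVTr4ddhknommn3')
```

The pattern matches anchored at the start of the string; then optionally a character in [5-7], then one or more of a word character (captured as 'key'); then a character in [r-w], then 1 to 2 of one of [34] (captured); then one or more of a literal 'd', then exactly 2 of a non-digit, then 3 to 4 of a character in [m-o].
Matches: at [0:14] match '6VVTr4ddhknomm', groups = ('6VVT', 'r4').
With 2 capturing groups, `findall` returns a 2-tuple per match.

[('6VVT', 'r4')]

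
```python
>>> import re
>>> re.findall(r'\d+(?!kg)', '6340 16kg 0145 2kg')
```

A negative assertion filters positions out without eating any characters.
With no groups in the pattern, `findall` gives back each whole match — 3 here.

['6340', '1', '0145']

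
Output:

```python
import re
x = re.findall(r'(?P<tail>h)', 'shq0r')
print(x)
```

['h']

Pattern: a literal 'h' (captured as 'tail').
Walking the string: at [1:2] match 'h', group 1 = 'h'.
One capturing group, so `findall` returns just the captured substring from the one match — 1 in all.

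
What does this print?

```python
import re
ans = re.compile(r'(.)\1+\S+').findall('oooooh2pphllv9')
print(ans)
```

['o']

`\1` has to match the exact text group 1 already captured.
Scanning left to right: at [0:14] match 'oooooh2pphllv9', group 1 = 'o'.
Because there's exactly one group, `findall` drops the full match and keeps group 1 from the one hit.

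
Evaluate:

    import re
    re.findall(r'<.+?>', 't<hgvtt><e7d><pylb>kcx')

['<hgvtt>', '<e7d>', '<pylb>']

Lazy quantifiers expand one character at a time until the remainder of the pattern can match.
No capturing groups, so `findall` returns the 3 full match strings.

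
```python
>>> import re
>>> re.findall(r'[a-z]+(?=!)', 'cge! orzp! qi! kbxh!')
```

['cge', 'orzp', 'qi', 'kbxh']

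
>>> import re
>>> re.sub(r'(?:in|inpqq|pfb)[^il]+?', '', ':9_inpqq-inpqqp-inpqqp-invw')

':9_qq-qqp-qqp-w'

Branches in `(...|...)` are attempted left-to-right; the first branch that allows the whole pattern to succeed is taken.
Matches: at [3:6] → 'inp'; at [9:12] → 'inp'; at [16:19] → 'inp'; at [23:26] → 'inv'.
Every occurrence is swapped for ''.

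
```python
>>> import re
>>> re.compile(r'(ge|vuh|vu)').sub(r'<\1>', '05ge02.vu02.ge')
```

'05<ge>02.<vu>02.<ge>'

`\1` in the replacement pulls in group 1's text for each match.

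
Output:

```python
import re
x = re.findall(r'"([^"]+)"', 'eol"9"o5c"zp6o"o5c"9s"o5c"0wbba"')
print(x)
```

['9', 'zp6o', '9s', '0wbba']

Scanning left to right: at [3:6] match '"9"', group 1 = '9'; at [9:15] match '"zp6o"', group 1 = 'zp6o'; at [18:22] match '"9s"', group 1 = '9s'; at [25:32] match '"0wbba"', group 1 = '0wbba'.
One capturing group, so `findall` returns just the captured substring from each match — 4 in all.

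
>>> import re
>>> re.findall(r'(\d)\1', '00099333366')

`\1` has to match the exact text group 1 already captured.
With a single group, `findall` returns only what that group captured — 5 items.

['0', '9', '3', '3', '6']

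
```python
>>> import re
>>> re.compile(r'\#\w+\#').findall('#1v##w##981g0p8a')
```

['#1v#', '#w#']

No capturing groups, so `findall` returns the 2 full match strings.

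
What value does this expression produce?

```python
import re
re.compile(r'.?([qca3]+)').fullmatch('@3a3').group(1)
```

This matches optionally any character; then one or more of one of [qca3] (captured).
`fullmatch` succeeds only if the pattern covers the string from start to end.
The match spans [0:4] → '@3a3'.
Captured: group 1 = '3a3'.

'3a3'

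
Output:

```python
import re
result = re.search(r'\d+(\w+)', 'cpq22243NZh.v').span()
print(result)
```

(3, 11)

The match spans [3:11] → '22243NZh'.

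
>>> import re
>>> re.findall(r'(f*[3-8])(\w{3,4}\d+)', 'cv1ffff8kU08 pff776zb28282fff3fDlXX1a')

[('ffff8', 'kU08'), ('ff7', '76zb28282')]

This matches zero or more of the literal 'f', then a character in [3-8] (captured); then 3 to 4 of a word character, then one or more of a digit (captured).
Scanning left to right: at [3:12] match 'ffff8kU08', groups = ('ffff8', 'kU08'); at [14:26] match 'ff776zb28282', groups = ('ff7', '76zb28282').
Multiple groups make `findall` return tuples — one 2-tuple for each match.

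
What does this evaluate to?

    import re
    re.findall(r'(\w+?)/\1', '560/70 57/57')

['57']

`\1` is not a pattern — it's the concrete string captured by group 1, re-applied verbatim.
Walking the string: at [7:12] match '57/57', group 1 = '57'.
`findall` collects group 1 from the one match (1 total).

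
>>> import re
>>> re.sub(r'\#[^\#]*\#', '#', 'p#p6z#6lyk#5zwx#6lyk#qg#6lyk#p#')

'p#6lyk#6lyk#6lyk#'

Each match is replaced by '#'.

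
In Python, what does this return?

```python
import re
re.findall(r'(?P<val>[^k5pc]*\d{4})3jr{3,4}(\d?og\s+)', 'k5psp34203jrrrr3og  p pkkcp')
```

The pattern matches zero or more of any character except [k5pc], then exactly 4 of a digit (captured as 'val'); then the literal '3j', then 3 to 4 of the literal 'r'; then optionally a digit, then the literal 'og', then one or more of whitespace (captured).
2 groups means the one result is a tuple of 2 captured strings — 1 here.

[('3420', '3og  ')]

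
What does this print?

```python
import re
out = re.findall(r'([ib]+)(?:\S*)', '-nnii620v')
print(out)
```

['ii']

This matches one or more of one of [ib] (captured); then zero or more of a non-whitespace character (non-capturing group).
`findall` collects group 1 from the one match (1 total).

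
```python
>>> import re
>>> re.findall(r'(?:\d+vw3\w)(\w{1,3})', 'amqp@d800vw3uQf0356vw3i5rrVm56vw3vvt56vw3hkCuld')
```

['Qf0', '5rr', 'vt5', 'kCu']

Pattern: one or more of a digit, then the literal 'vw3', then a word character (non-capturing group); then 1 to 3 of a word character (captured).
Scanning left to right: at [6:16] match '800vw3uQf0', group 1 = 'Qf0'; at [16:26] match '356vw3i5rr', group 1 = '5rr'; at [28:37] match '56vw3vvt5', group 1 = 'vt5'; at [37:45] match '6vw3hkCu', group 1 = 'kCu'.
`findall` collects group 1 from each match (4 total).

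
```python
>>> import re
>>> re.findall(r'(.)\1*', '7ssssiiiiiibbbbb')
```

['7', 's', 'i', 'b']

After group 1 captures some text, `\1` only succeeds where that same text appears again.
`findall` collects group 1 from each match (4 total).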